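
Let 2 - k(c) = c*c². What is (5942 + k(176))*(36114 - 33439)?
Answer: -14567600600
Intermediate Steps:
k(c) = 2 - c³ (k(c) = 2 - c*c² = 2 - c³)
(5942 + k(176))*(36114 - 33439) = (5942 + (2 - 1*176³))*(36114 - 33439) = (5942 + (2 - 1*5451776))*2675 = (5942 + (2 - 5451776))*2675 = (5942 - 5451774)*2675 = -5445832*2675 = -14567600600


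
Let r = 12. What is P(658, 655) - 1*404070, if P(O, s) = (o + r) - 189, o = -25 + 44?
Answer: -404228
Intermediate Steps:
o = 19
P(O, s) = -158 (P(O, s) = (19 + 12) - 189 = 31 - 189 = -158)
P(658, 655) - 1*404070 = -158 - 1*404070 = -158 - 404070 = -404228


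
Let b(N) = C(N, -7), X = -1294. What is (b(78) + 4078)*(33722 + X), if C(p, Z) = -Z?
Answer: 132468380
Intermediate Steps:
b(N) = 7 (b(N) = -1*(-7) = 7)
(b(78) + 4078)*(33722 + X) = (7 + 4078)*(33722 - 1294) = 4085*32428 = 132468380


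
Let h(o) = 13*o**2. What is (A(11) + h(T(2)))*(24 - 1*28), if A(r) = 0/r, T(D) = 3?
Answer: -468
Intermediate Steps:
A(r) = 0
(A(11) + h(T(2)))*(24 - 1*28) = (0 + 13*3**2)*(24 - 1*28) = (0 + 13*9)*(24 - 28) = (0 + 117)*(-4) = 117*(-4) = -468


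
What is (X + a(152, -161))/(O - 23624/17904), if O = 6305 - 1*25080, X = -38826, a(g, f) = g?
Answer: 86552412/42021403 ≈ 2.0597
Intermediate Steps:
O = -18775 (O = 6305 - 25080 = -18775)
(X + a(152, -161))/(O - 23624/17904) = (-38826 + 152)/(-18775 - 23624/17904) = -38674/(-18775 - 23624*1/17904) = -38674/(-18775 - 2953/2238) = -38674/(-42021403/2238) = -38674*(-2238/42021403) = 86552412/42021403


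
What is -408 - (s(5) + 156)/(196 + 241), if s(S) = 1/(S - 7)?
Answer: -356903/874 ≈ -408.36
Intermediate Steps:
s(S) = 1/(-7 + S)
-408 - (s(5) + 156)/(196 + 241) = -408 - (1/(-7 + 5) + 156)/(196 + 241) = -408 - (1/(-2) + 156)/437 = -408 - (-1/2 + 156)/437 = -408 - 311/(2*437) = -408 - 1*311/874 = -408 - 311/874 = -356903/874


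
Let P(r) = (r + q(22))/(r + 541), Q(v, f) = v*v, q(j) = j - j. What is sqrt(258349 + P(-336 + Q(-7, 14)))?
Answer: 21*sqrt(37794946)/254 ≈ 508.28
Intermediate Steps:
q(j) = 0
Q(v, f) = v**2
P(r) = r/(541 + r) (P(r) = (r + 0)/(r + 541) = r/(541 + r))
sqrt(258349 + P(-336 + Q(-7, 14))) = sqrt(258349 + (-336 + (-7)**2)/(541 + (-336 + (-7)**2))) = sqrt(258349 + (-336 + 49)/(541 + (-336 + 49))) = sqrt(258349 - 287/(541 - 287)) = sqrt(258349 - 287/254) = sqrt(65620359/254) = 21*sqrt(37794946)/254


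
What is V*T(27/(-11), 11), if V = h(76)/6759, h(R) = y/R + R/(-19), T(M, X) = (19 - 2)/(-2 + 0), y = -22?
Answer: 2771/513684 ≈ 0.0053944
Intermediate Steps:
T(M, X) = -17/2 (T(M, X) = 17/(-2) = 17*(-½) = -17/2)
h(R) = -22/R - R/19 (h(R) = -22/R + R/(-19) = -22/R + R*(-1/19) = -22/R - R/19)
V = -163/256842 (V = (-22/76 - 1/19*76)/6759 = (-22*1/76 - 4)*(1/6759) = (-11/38 - 4)*(1/6759) = -163/38*1/6759 = -163/256842 ≈ -0.00063463)
V*T(27/(-11), 11) = -163/256842*(-17/2) = 2771/513684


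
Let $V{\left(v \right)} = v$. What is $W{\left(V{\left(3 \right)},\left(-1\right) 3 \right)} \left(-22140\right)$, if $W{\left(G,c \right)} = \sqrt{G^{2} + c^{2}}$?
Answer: $- 66420 \sqrt{2} \approx -93932.0$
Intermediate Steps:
$W{\left(V{\left(3 \right)},\left(-1\right) 3 \right)} \left(-22140\right) = \sqrt{3^{2} + \left(\left(-1\right) 3\right)^{2}} \left(-22140\right) = \sqrt{9 + \left(-3\right)^{2}} \left(-22140\right) = \sqrt{9 + 9} \left(-22140\right) = \sqrt{18} \left(-22140\right) = 3 \sqrt{2} \left(-22140\right) = - 66420 \sqrt{2}$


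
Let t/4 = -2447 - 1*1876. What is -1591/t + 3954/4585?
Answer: 577613/605220 ≈ 0.95438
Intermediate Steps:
t = -17292 (t = 4*(-2447 - 1*1876) = 4*(-2447 - 1876) = 4*(-4323) = -17292)
-1591/t + 3954/4585 = -1591/(-17292) + 3954/4585 = -1591*(-1/17292) + 3954*(1/4585) = 1591/17292 + 3954/4585 = 577613/605220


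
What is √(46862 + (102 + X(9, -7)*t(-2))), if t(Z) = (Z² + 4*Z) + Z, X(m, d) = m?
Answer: √46910 ≈ 216.59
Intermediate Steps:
t(Z) = Z² + 5*Z
√(46862 + (102 + X(9, -7)*t(-2))) = √(46862 + (102 + 9*(-2*(5 - 2)))) = √(46862 + (102 + 9*(-2*3))) = √(46862 + (102 + 9*(-6))) = √(46862 + (102 - 54)) = √(46862 + 48) = √46910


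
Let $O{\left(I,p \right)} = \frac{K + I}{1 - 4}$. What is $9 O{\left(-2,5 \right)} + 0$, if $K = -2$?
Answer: $12$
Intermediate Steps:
$O{\left(I,p \right)} = \frac{2}{3} - \frac{I}{3}$ ($O{\left(I,p \right)} = \frac{-2 + I}{1 - 4} = \frac{-2 + I}{-3} = \left(-2 + I\right) \left(- \frac{1}{3}\right) = \frac{2}{3} - \frac{I}{3}$)
$9 O{\left(-2,5 \right)} + 0 = 9 \left(\frac{2}{3} - - \frac{2}{3}\right) + 0 = 9 \left(\frac{2}{3} + \frac{2}{3}\right) + 0 = 9 \cdot \frac{4}{3} + 0 = 12 + 0 = 12$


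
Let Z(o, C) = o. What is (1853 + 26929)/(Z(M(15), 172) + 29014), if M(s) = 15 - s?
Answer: 14391/14507 ≈ 0.99200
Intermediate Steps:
(1853 + 26929)/(Z(M(15), 172) + 29014) = (1853 + 26929)/((15 - 1*15) + 29014) = 28782/((15 - 15) + 29014) = 28782/(0 + 29014) = 28782/29014 = 28782*(1/29014) = 14391/14507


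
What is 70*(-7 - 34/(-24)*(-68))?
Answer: -21700/3 ≈ -7233.3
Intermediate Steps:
70*(-7 - 34/(-24)*(-68)) = 70*(-7 - 34*(-1/24)*(-68)) = 70*(-7 + (17/12)*(-68)) = 70*(-7 - 289/3) = 70*(-310/3) = -21700/3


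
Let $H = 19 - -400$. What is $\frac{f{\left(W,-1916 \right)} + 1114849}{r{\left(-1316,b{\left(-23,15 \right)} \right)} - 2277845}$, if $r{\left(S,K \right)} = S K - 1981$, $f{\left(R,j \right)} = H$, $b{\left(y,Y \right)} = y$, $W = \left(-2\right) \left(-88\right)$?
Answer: $- \frac{557634}{1124779} \approx -0.49577$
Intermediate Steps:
$W = 176$
$H = 419$ ($H = 19 + 400 = 419$)
$f{\left(R,j \right)} = 419$
$r{\left(S,K \right)} = -1981 + K S$ ($r{\left(S,K \right)} = K S - 1981 = -1981 + K S$)
$\frac{f{\left(W,-1916 \right)} + 1114849}{r{\left(-1316,b{\left(-23,15 \right)} \right)} - 2277845} = \frac{419 + 1114849}{\left(-1981 - -30268\right) - 2277845} = \frac{1115268}{\left(-1981 + 30268\right) - 2277845} = \frac{1115268}{28287 - 2277845} = \frac{1115268}{-2249558} = 1115268 \left(- \frac{1}{2249558}\right) = - \frac{557634}{1124779}$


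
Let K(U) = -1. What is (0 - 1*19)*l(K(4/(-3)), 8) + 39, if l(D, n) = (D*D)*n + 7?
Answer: -246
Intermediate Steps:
l(D, n) = 7 + n*D² (l(D, n) = D²*n + 7 = n*D² + 7 = 7 + n*D²)
(0 - 1*19)*l(K(4/(-3)), 8) + 39 = (0 - 1*19)*(7 + 8*(-1)²) + 39 = (0 - 19)*(7 + 8*1) + 39 = -19*(7 + 8) + 39 = -19*15 + 39 = -285 + 39 = -246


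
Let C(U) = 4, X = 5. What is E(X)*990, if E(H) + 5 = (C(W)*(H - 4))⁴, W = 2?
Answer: 248490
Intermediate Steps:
E(H) = -5 + (-16 + 4*H)⁴ (E(H) = -5 + (4*(H - 4))⁴ = -5 + (4*(-4 + H))⁴ = -5 + (-16 + 4*H)⁴)
E(X)*990 = (-5 + 256*(-4 + 5)⁴)*990 = (-5 + 256*1⁴)*990 = (-5 + 256*1)*990 = (-5 + 256)*990 = 251*990 = 248490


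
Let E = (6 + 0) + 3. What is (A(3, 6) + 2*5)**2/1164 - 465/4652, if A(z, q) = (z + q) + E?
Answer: 776477/1353732 ≈ 0.57358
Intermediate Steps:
E = 9 (E = 6 + 3 = 9)
A(z, q) = 9 + q + z (A(z, q) = (z + q) + 9 = (q + z) + 9 = 9 + q + z)
(A(3, 6) + 2*5)**2/1164 - 465/4652 = ((9 + 6 + 3) + 2*5)**2/1164 - 465/4652 = (18 + 10)**2*(1/1164) - 465*1/4652 = 28**2*(1/1164) - 465/4652 = 784*(1/1164) - 465/4652 = 196/291 - 465/4652 = 776477/1353732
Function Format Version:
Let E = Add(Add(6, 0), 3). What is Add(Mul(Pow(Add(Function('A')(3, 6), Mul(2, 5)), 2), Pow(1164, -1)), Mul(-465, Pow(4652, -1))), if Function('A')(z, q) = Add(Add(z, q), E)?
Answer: Rational(776477, 1353732) ≈ 0.57358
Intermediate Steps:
E = 9 (E = Add(6, 3) = 9)
Function('A')(z, q) = Add(9, q, z) (Function('A')(z, q) = Add(Add(z, q), 9) = Add(Add(q, z), 9) = Add(9, q, z))
Add(Mul(Pow(Add(Function('A')(3, 6), Mul(2, 5)), 2), Pow(1164, -1)), Mul(-465, Pow(4652, -1))) = Add(Mul(Pow(Add(Add(9, 6, 3), Mul(2, 5)), 2), Pow(1164, -1)), Mul(-465, Pow(4652, -1))) = Add(Mul(Pow(Add(18, 10), 2), Rational(1, 1164)), Mul(-465, Rational(1, 4652))) = Add(Mul(Pow(28, 2), Rational(1, 1164)), Rational(-465, 4652)) = Add(Mul(784, Rational(1, 1164)), Rational(-465, 4652)) = Add(Rational(196, 291), Rational(-465, 4652)) = Rational(776477, 1353732)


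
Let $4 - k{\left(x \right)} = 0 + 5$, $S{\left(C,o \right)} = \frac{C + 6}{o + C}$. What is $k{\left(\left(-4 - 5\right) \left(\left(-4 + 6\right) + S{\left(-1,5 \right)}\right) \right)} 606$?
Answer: $-606$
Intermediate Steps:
$S{\left(C,o \right)} = \frac{6 + C}{C + o}$
$k{\left(x \right)} = -1$ ($k{\left(x \right)} = 4 - \left(0 + 5\right) = 4 - 5 = -1$)
$k{\left(\left(-4 - 5\right) \left(\left(-4 + 6\right) + S{\left(-1,5 \right)}\right) \right)} 606 = \left(-1\right) 606 = -606$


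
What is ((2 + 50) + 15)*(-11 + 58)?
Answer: 3149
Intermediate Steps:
((2 + 50) + 15)*(-11 + 58) = (52 + 15)*47 = 67*47 = 3149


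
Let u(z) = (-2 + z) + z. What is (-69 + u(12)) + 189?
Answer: 142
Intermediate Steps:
u(z) = -2 + 2*z
(-69 + u(12)) + 189 = (-69 + (-2 + 2*12)) + 189 = (-69 + (-2 + 24)) + 189 = (-69 + 22) + 189 = -47 + 189 = 142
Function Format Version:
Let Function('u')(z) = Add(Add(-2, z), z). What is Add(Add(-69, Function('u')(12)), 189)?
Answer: 142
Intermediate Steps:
Function('u')(z) = Add(-2, Mul(2, z))
Add(Add(-69, Function('u')(12)), 189) = Add(Add(-69, Add(-2, Mul(2, 12))), 189) = Add(Add(-69, Add(-2, 24)), 189) = Add(Add(-69, 22), 189) = Add(-47, 189) = 142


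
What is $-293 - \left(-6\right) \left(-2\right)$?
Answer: $-305$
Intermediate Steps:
$-293 - \left(-6\right) \left(-2\right) = -293 - 12 = -305$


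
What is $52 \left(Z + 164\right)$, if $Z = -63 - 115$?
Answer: $-728$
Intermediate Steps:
$Z = -178$ ($Z = -63 - 115 = -178$)
$52 \left(Z + 164\right) = 52 \left(-178 + 164\right) = 52 \left(-14\right) = -728$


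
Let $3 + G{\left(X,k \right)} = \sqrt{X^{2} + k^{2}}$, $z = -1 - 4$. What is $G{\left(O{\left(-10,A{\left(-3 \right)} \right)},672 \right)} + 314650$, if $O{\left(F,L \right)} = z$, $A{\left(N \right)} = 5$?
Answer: $314647 + \sqrt{451609} \approx 3.1532 \cdot 10^{5}$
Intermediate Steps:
$z = -5$ ($z = -1 - 4 = -5$)
$O{\left(F,L \right)} = -5$
$G{\left(X,k \right)} = -3 + \sqrt{X^{2} + k^{2}}$
$G{\left(O{\left(-10,A{\left(-3 \right)} \right)},672 \right)} + 314650 = \left(-3 + \sqrt{\left(-5\right)^{2} + 672^{2}}\right) + 314650 = \left(-3 + \sqrt{25 + 451584}\right) + 314650 = \left(-3 + \sqrt{451609}\right) + 314650 = 314647 + \sqrt{451609}$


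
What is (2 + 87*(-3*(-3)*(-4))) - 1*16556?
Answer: -19686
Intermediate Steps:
(2 + 87*(-3*(-3)*(-4))) - 1*16556 = (2 + 87*(9*(-4))) - 16556 = (2 + 87*(-36)) - 16556 = (2 - 3132) - 16556 = -3130 - 16556 = -19686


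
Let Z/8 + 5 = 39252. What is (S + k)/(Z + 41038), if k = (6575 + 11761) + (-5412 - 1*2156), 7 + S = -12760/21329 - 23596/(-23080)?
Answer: 10945375981/361082480220 ≈ 0.030313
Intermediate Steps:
S = -73571249/11188030 (S = -7 + (-12760/21329 - 23596/(-23080)) = -7 + (-12760*1/21329 - 23596*(-1/23080)) = -7 + (-1160/1939 + 5899/5770) = -7 + 4744961/11188030 = -73571249/11188030 ≈ -6.5759)
k = 10768 (k = 18336 + (-5412 - 2156) = 18336 - 7568 = 10768)
Z = 313976 (Z = -40 + 8*39252 = -40 + 314016 = 313976)
(S + k)/(Z + 41038) = (-73571249/11188030 + 10768)/(313976 + 41038) = (120399135791/11188030)/355014 = (120399135791/11188030)*(1/355014) = 10945375981/361082480220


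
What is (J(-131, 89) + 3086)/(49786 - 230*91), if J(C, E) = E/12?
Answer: 37121/346272 ≈ 0.10720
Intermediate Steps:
J(C, E) = E/12 (J(C, E) = E*(1/12) = E/12)
(J(-131, 89) + 3086)/(49786 - 230*91) = ((1/12)*89 + 3086)/(49786 - 230*91) = (89/12 + 3086)/(49786 - 20930) = (37121/12)/28856 = (37121/12)*(1/28856) = 37121/346272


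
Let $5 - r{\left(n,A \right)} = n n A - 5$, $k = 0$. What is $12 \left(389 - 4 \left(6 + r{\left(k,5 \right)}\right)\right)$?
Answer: $3900$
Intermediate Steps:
$r{\left(n,A \right)} = 10 - A n^{2}$ ($r{\left(n,A \right)} = 5 - \left(n n A - 5\right) = 5 - \left(n^{2} A - 5\right) = 5 - \left(A n^{2} - 5\right) = 5 - \left(-5 + A n^{2}\right) = 10 - A n^{2}$)
$12 \left(389 - 4 \left(6 + r{\left(k,5 \right)}\right)\right) = 12 \left(389 - 4 \left(6 + \left(10 - 5 \cdot 0^{2}\right)\right)\right) = 12 \left(389 - 4 \left(6 + \left(10 - 5 \cdot 0\right)\right)\right) = 12 \left(389 - 4 \left(6 + \left(10 + 0\right)\right)\right) = 12 \left(389 - 4 \left(6 + 10\right)\right) = 12 \left(389 - 64\right) = 12 \cdot 325 = 3900$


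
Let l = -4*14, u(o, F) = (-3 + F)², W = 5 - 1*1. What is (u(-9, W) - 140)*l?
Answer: 7784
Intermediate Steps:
W = 4 (W = 5 - 1 = 4)
l = -56
(u(-9, W) - 140)*l = ((-3 + 4)² - 140)*(-56) = (1² - 140)*(-56) = (1 - 140)*(-56) = -139*(-56) = 7784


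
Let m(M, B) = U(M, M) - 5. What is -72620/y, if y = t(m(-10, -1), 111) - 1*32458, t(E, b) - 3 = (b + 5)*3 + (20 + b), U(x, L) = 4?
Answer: 18155/7994 ≈ 2.2711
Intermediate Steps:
m(M, B) = -1 (m(M, B) = 4 - 5 = -1)
t(E, b) = 38 + 4*b (t(E, b) = 3 + ((b + 5)*3 + (20 + b)) = 3 + ((5 + b)*3 + (20 + b)) = 3 + ((15 + 3*b) + (20 + b)) = 3 + (35 + 4*b) = 38 + 4*b)
y = -31976 (y = (38 + 4*111) - 1*32458 = (38 + 444) - 32458 = 482 - 32458 = -31976)
-72620/y = -72620/(-31976) = -72620*(-1/31976) = 18155/7994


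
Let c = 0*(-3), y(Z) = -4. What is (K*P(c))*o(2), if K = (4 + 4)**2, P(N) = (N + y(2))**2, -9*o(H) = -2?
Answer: 2048/9 ≈ 227.56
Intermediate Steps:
o(H) = 2/9 (o(H) = -1/9*(-2) = 2/9)
c = 0
P(N) = (-4 + N)**2 (P(N) = (N - 4)**2 = (-4 + N)**2)
K = 64 (K = 8**2 = 64)
(K*P(c))*o(2) = (64*(-4 + 0)**2)*(2/9) = (64*(-4)**2)*(2/9) = (64*16)*(2/9) = 1024*(2/9) = 2048/9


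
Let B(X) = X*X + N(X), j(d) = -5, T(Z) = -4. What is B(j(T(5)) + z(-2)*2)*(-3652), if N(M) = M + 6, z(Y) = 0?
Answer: -94952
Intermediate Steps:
N(M) = 6 + M
B(X) = 6 + X + X² (B(X) = X*X + (6 + X) = X² + (6 + X) = 6 + X + X²)
B(j(T(5)) + z(-2)*2)*(-3652) = (6 + (-5 + 0*2) + (-5 + 0*2)²)*(-3652) = (6 + (-5 + 0) + (-5 + 0)²)*(-3652) = (6 - 5 + (-5)²)*(-3652) = (6 - 5 + 25)*(-3652) = 26*(-3652) = -94952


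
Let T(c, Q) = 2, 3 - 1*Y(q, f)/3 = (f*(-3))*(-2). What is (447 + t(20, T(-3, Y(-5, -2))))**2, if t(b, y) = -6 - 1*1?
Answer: 193600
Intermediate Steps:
Y(q, f) = 9 - 18*f (Y(q, f) = 9 - 3*f*(-3)*(-2) = 9 - 3*(-3*f)*(-2) = 9 - 18*f)
t(b, y) = -7 (t(b, y) = -6 - 1 = -7)
(447 + t(20, T(-3, Y(-5, -2))))**2 = (447 - 7)**2 = 440**2 = 193600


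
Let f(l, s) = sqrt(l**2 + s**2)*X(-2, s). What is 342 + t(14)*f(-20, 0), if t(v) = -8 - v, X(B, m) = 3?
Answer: -978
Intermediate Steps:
f(l, s) = 3*sqrt(l**2 + s**2) (f(l, s) = sqrt(l**2 + s**2)*3 = 3*sqrt(l**2 + s**2))
342 + t(14)*f(-20, 0) = 342 + (-8 - 1*14)*(3*sqrt((-20)**2 + 0**2)) = 342 + (-8 - 14)*(3*sqrt(400 + 0)) = 342 - 66*sqrt(400) = 342 - 66*20 = 342 - 22*60 = 342 - 1320 = -978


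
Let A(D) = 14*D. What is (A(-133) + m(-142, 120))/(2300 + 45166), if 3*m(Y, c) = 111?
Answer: -1825/47466 ≈ -0.038449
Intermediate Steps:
m(Y, c) = 37 (m(Y, c) = (⅓)*111 = 37)
(A(-133) + m(-142, 120))/(2300 + 45166) = (14*(-133) + 37)/(2300 + 45166) = (-1862 + 37)/47466 = -1825*1/47466 = -1825/47466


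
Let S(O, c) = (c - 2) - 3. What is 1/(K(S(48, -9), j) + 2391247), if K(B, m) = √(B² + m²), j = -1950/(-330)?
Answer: 289340887/691885527988148 - 11*√27941/691885527988148 ≈ 4.1819e-7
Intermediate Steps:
S(O, c) = -5 + c (S(O, c) = (-2 + c) - 3 = -5 + c)
j = 65/11 (j = -1950*(-1/330) = 65/11 ≈ 5.9091)
1/(K(S(48, -9), j) + 2391247) = 1/(√((-5 - 9)² + (65/11)²) + 2391247) = 1/(√((-14)² + 4225/121) + 2391247) = 1/(√(196 + 4225/121) + 2391247) = 1/(√(27941/121) + 2391247) = 1/(√27941/11 + 2391247) = 1/(2391247 + √27941/11)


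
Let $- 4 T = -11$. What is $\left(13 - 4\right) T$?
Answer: $\frac{99}{4} \approx 24.75$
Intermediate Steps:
$T = \frac{11}{4}$ ($T = \left(- \frac{1}{4}\right) \left(-11\right) = \frac{11}{4} \approx 2.75$)
$\left(13 - 4\right) T = \left(13 - 4\right) \frac{11}{4} = 9 \cdot \frac{11}{4} = \frac{99}{4}$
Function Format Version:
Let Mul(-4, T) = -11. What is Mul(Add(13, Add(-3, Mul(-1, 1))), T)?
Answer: Rational(99, 4) ≈ 24.750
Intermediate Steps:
T = Rational(11, 4) (T = Mul(Rational(-1, 4), -11) = Rational(11, 4) ≈ 2.7500)
Mul(Add(13, Add(-3, Mul(-1, 1))), T) = Mul(Add(13, Add(-3, Mul(-1, 1))), Rational(11, 4)) = Mul(Add(13, Add(-3, -1)), Rational(11, 4)) = Mul(Add(13, -4), Rational(11, 4)) = Mul(9, Rational(11, 4)) = Rational(99, 4)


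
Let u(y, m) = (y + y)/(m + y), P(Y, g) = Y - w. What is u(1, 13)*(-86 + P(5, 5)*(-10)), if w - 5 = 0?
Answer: -86/7 ≈ -12.286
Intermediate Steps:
w = 5 (w = 5 + 0 = 5)
P(Y, g) = -5 + Y (P(Y, g) = Y - 1*5 = Y - 5 = -5 + Y)
u(y, m) = 2*y/(m + y) (u(y, m) = (2*y)/(m + y) = 2*y/(m + y))
u(1, 13)*(-86 + P(5, 5)*(-10)) = (2*1/(13 + 1))*(-86 + (-5 + 5)*(-10)) = (2*1/14)*(-86 + 0*(-10)) = (2*1*(1/14))*(-86 + 0) = (⅐)*(-86) = -86/7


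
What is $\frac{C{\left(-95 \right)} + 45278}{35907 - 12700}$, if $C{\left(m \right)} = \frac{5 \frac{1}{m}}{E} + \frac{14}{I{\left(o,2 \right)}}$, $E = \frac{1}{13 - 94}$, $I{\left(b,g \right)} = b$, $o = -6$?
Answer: $\frac{2580956}{1322799} \approx 1.9511$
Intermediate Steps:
$E = - \frac{1}{81}$ ($E = \frac{1}{-81} = - \frac{1}{81} \approx -0.012346$)
$C{\left(m \right)} = - \frac{7}{3} - \frac{405}{m}$ ($C{\left(m \right)} = \frac{5 \frac{1}{m}}{- \frac{1}{81}} + \frac{14}{-6} = \frac{5}{m} \left(-81\right) + 14 \left(- \frac{1}{6}\right) = - \frac{405}{m} - \frac{7}{3} = - \frac{7}{3} - \frac{405}{m}$)
$\frac{C{\left(-95 \right)} + 45278}{35907 - 12700} = \frac{\left(- \frac{7}{3} - \frac{405}{-95}\right) + 45278}{35907 - 12700} = \frac{\left(- \frac{7}{3} - - \frac{81}{19}\right) + 45278}{23207} = \left(\left(- \frac{7}{3} + \frac{81}{19}\right) + 45278\right) \frac{1}{23207} = \left(\frac{110}{57} + 45278\right) \frac{1}{23207} = \frac{2580956}{57} \cdot \frac{1}{23207} = \frac{2580956}{1322799}$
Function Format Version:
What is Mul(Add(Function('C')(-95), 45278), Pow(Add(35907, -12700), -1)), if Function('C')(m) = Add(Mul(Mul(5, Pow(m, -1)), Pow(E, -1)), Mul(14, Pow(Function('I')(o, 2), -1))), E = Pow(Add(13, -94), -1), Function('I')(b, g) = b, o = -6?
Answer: Rational(2580956, 1322799) ≈ 1.9511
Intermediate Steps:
E = Rational(-1, 81) (E = Pow(-81, -1) = Rational(-1, 81) ≈ -0.012346)
Function('C')(m) = Add(Rational(-7, 3), Mul(-405, Pow(m, -1))) (Function('C')(m) = Add(Mul(Mul(5, Pow(m, -1)), Pow(Rational(-1, 81), -1)), Mul(14, Pow(-6, -1))) = Add(Mul(Mul(5, Pow(m, -1)), -81), Mul(14, Rational(-1, 6))) = Add(Mul(-405, Pow(m, -1)), Rational(-7, 3)) = Add(Rational(-7, 3), Mul(-405, Pow(m, -1))))
Mul(Add(Function('C')(-95), 45278), Pow(Add(35907, -12700), -1)) = Mul(Add(Add(Rational(-7, 3), Mul(-405, Pow(-95, -1))), 45278), Pow(Add(35907, -12700), -1)) = Mul(Add(Add(Rational(-7, 3), Mul(-405, Rational(-1, 95))), 45278), Pow(23207, -1)) = Mul(Add(Add(Rational(-7, 3), Rational(81, 19)), 45278), Rational(1, 23207)) = Mul(Add(Rational(110, 57), 45278), Rational(1, 23207)) = Mul(Rational(2580956, 57), Rational(1, 23207)) = Rational(2580956, 1322799)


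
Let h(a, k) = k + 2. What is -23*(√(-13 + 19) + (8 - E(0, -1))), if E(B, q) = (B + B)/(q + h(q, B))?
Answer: -184 - 23*√6 ≈ -240.34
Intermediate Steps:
h(a, k) = 2 + k
E(B, q) = 2*B/(2 + B + q) (E(B, q) = (B + B)/(q + (2 + B)) = (2*B)/(2 + B + q) = 2*B/(2 + B + q))
-23*(√(-13 + 19) + (8 - E(0, -1))) = -23*(√(-13 + 19) + (8 - 2*0/(2 + 0 - 1))) = -23*(√6 + (8 - 2*0/1)) = -23*(√6 + (8 - 2*0)) = -23*(√6 + (8 - 1*0)) = -23*(√6 + (8 + 0)) = -23*(√6 + 8) = -23*(8 + √6) = -184 - 23*√6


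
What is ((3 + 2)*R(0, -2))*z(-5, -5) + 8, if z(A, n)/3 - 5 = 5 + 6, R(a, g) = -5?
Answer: -1192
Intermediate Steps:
z(A, n) = 48 (z(A, n) = 15 + 3*(5 + 6) = 15 + 3*11 = 15 + 33 = 48)
((3 + 2)*R(0, -2))*z(-5, -5) + 8 = ((3 + 2)*(-5))*48 + 8 = (5*(-5))*48 + 8 = -25*48 + 8 = -1200 + 8 = -1192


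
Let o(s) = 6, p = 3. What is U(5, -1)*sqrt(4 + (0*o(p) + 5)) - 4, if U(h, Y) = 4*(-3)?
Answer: -40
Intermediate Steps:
U(h, Y) = -12
U(5, -1)*sqrt(4 + (0*o(p) + 5)) - 4 = -12*sqrt(4 + (0*6 + 5)) - 4 = -12*sqrt(4 + (0 + 5)) - 4 = -12*sqrt(4 + 5) - 4 = -12*sqrt(9) - 4 = -12*3 - 4 = -36 - 4 = -40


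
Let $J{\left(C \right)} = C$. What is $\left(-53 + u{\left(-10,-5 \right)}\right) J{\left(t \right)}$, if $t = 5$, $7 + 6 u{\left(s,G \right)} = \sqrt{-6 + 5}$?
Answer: $- \frac{1625}{6} + \frac{5 i}{6} \approx -270.83 + 0.83333 i$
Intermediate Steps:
$u{\left(s,G \right)} = - \frac{7}{6} + \frac{i}{6}$ ($u{\left(s,G \right)} = - \frac{7}{6} + \frac{\sqrt{-6 + 5}}{6} = - \frac{7}{6} + \frac{\sqrt{-1}}{6} = - \frac{7}{6} + \frac{i}{6}$)
$\left(-53 + u{\left(-10,-5 \right)}\right) J{\left(t \right)} = \left(-53 - \left(\frac{7}{6} - \frac{i}{6}\right)\right) 5 = \left(- \frac{325}{6} + \frac{i}{6}\right) 5 = - \frac{1625}{6} + \frac{5 i}{6}$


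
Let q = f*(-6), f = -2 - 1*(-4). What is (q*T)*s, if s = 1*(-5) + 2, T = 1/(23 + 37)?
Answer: ⅗ ≈ 0.60000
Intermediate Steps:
f = 2 (f = -2 + 4 = 2)
T = 1/60 ≈ 0.016667
q = -12 (q = 2*(-6) = -12)
s = -3 (s = -5 + 2 = -3)
(q*T)*s = -12*1/60*(-3) = -⅕*(-3) = ⅗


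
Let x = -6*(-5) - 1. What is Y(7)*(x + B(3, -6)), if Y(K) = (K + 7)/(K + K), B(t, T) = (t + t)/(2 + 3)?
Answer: 151/5 ≈ 30.200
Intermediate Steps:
B(t, T) = 2*t/5 (B(t, T) = (2*t)/5 = (2*t)*(1/5) = 2*t/5)
Y(K) = (7 + K)/(2*K) (Y(K) = (7 + K)/((2*K)) = (7 + K)*(1/(2*K)) = (7 + K)/(2*K))
x = 29 (x = 30 - 1 = 29)
Y(7)*(x + B(3, -6)) = ((1/2)*(7 + 7)/7)*(29 + (2/5)*3) = ((1/2)*(1/7)*14)*(29 + 6/5) = 1*(151/5) = 151/5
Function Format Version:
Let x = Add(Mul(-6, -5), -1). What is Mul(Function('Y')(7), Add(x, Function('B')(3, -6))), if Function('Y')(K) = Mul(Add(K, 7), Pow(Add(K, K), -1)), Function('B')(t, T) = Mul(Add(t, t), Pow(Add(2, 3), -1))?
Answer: Rational(151, 5) ≈ 30.200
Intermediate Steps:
Function('B')(t, T) = Mul(Rational(2, 5), t) (Function('B')(t, T) = Mul(Mul(2, t), Pow(5, -1)) = Mul(Mul(2, t), Rational(1, 5)) = Mul(Rational(2, 5), t))
Function('Y')(K) = Mul(Rational(1, 2), Pow(K, -1), Add(7, K)) (Function('Y')(K) = Mul(Add(7, K), Pow(Mul(2, K), -1)) = Mul(Add(7, K), Mul(Rational(1, 2), Pow(K, -1))) = Mul(Rational(1, 2), Pow(K, -1), Add(7, K)))
x = 29 (x = Add(30, -1) = 29)
Mul(Function('Y')(7), Add(x, Function('B')(3, -6))) = Mul(Mul(Rational(1, 2), Pow(7, -1), Add(7, 7)), Add(29, Mul(Rational(2, 5), 3))) = Mul(Mul(Rational(1, 2), Rational(1, 7), 14), Add(29, Rational(6, 5))) = Mul(1, Rational(151, 5)) = Rational(151, 5)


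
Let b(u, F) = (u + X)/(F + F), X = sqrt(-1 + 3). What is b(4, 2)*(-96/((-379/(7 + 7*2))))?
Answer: 2016/379 + 504*sqrt(2)/379 ≈ 7.1999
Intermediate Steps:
X = sqrt(2) ≈ 1.4142
b(u, F) = (u + sqrt(2))/(2*F) (b(u, F) = (u + sqrt(2))/(F + F) = (u + sqrt(2))/((2*F)) = (u + sqrt(2))*(1/(2*F)) = (u + sqrt(2))/(2*F))
b(4, 2)*(-96/((-379/(7 + 7*2)))) = ((1/2)*(4 + sqrt(2))/2)*(-96/((-379/(7 + 7*2)))) = ((1/2)*(1/2)*(4 + sqrt(2)))*(-96/((-379/(7 + 14)))) = (1 + sqrt(2)/4)*(-96/((-379/21))) = (1 + sqrt(2)/4)*(-96/((-379*1/21))) = (1 + sqrt(2)/4)*(-96/(-379/21)) = (1 + sqrt(2)/4)*(-96*(-21/379)) = (1 + sqrt(2)/4)*(2016/379) = 2016/379 + 504*sqrt(2)/379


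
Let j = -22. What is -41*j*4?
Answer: 3608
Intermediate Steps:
-41*j*4 = -41*(-22)*4 = 902*4 = 3608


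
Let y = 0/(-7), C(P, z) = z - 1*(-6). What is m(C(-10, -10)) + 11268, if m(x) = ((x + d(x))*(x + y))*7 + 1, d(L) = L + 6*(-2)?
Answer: 11829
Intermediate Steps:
C(P, z) = 6 + z (C(P, z) = z + 6 = 6 + z)
y = 0 (y = 0*(-1/7) = 0)
d(L) = -12 + L (d(L) = L - 12 = -12 + L)
m(x) = 1 + 7*x*(-12 + 2*x) (m(x) = ((x + (-12 + x))*(x + 0))*7 + 1 = ((-12 + 2*x)*x)*7 + 1 = (x*(-12 + 2*x))*7 + 1 = 7*x*(-12 + 2*x) + 1 = 1 + 7*x*(-12 + 2*x))
m(C(-10, -10)) + 11268 = (1 - 84*(6 - 10) + 14*(6 - 10)**2) + 11268 = (1 - 84*(-4) + 14*(-4)**2) + 11268 = (1 + 336 + 14*16) + 11268 = (1 + 336 + 224) + 11268 = 561 + 11268 = 11829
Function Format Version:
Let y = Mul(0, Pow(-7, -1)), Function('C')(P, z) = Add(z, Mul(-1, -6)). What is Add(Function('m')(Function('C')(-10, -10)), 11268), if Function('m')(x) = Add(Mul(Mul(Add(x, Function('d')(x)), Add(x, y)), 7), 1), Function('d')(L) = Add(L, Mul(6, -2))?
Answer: 11829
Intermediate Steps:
Function('C')(P, z) = Add(6, z) (Function('C')(P, z) = Add(z, 6) = Add(6, z))
y = 0 (y = Mul(0, Rational(-1, 7)) = 0)
Function('d')(L) = Add(-12, L) (Function('d')(L) = Add(L, -12) = Add(-12, L))
Function('m')(x) = Add(1, Mul(7, x, Add(-12, Mul(2, x)))) (Function('m')(x) = Add(Mul(Mul(Add(x, Add(-12, x)), Add(x, 0)), 7), 1) = Add(Mul(Mul(Add(-12, Mul(2, x)), x), 7), 1) = Add(Mul(Mul(x, Add(-12, Mul(2, x))), 7), 1) = Add(Mul(7, x, Add(-12, Mul(2, x))), 1) = Add(1, Mul(7, x, Add(-12, Mul(2, x)))))
Add(Function('m')(Function('C')(-10, -10)), 11268) = Add(Add(1, Mul(-84, Add(6, -10)), Mul(14, Pow(Add(6, -10), 2))), 11268) = Add(Add(1, Mul(-84, -4), Mul(14, Pow(-4, 2))), 11268) = Add(Add(1, 336, Mul(14, 16)), 11268) = Add(Add(1, 336, 224), 11268) = Add(561, 11268) = 11829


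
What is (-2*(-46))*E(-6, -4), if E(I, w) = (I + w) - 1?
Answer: -1012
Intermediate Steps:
E(I, w) = -1 + I + w
(-2*(-46))*E(-6, -4) = (-2*(-46))*(-1 - 6 - 4) = 92*(-11) = -1012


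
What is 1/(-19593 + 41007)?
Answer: 1/21414 ≈ 4.6698e-5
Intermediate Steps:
1/(-19593 + 41007) = 1/21414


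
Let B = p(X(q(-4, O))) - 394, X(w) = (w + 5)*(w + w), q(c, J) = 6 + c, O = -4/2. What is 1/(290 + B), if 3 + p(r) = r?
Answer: -1/79 ≈ -0.012658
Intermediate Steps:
O = -2 (O = -4*½ = -2)
X(w) = 2*w*(5 + w) (X(w) = (5 + w)*(2*w) = 2*w*(5 + w))
p(r) = -3 + r
B = -369 (B = (-3 + 2*(6 - 4)*(5 + (6 - 4))) - 394 = (-3 + 2*2*(5 + 2)) - 394 = (-3 + 2*2*7) - 394 = (-3 + 28) - 394 = 25 - 394 = -369)
1/(290 + B) = 1/(290 - 369) = 1/(-79) = -1/79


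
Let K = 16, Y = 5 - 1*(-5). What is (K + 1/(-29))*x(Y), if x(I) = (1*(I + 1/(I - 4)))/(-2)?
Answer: -28243/348 ≈ -81.158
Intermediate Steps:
Y = 10 (Y = 5 + 5 = 10)
x(I) = -I/2 - 1/(2*(-4 + I)) (x(I) = (1*(I + 1/(-4 + I)))*(-1/2) = (I + 1/(-4 + I))*(-1/2) = -I/2 - 1/(2*(-4 + I)))
(K + 1/(-29))*x(Y) = (16 + 1/(-29))*((-1 - 1*10**2 + 4*10)/(2*(-4 + 10))) = (16 - 1/29)*((1/2)*(-1 - 1*100 + 40)/6) = 463*((1/2)*(1/6)*(-1 - 100 + 40))/29 = 463*((1/2)*(1/6)*(-61))/29 = (463/29)*(-61/12) = -28243/348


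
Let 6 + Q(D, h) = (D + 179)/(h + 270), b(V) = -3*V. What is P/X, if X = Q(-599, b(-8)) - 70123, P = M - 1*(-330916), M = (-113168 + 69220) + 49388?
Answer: -2354492/490913 ≈ -4.7962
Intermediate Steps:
M = 5440 (M = -43948 + 49388 = 5440)
P = 336356 (P = 5440 - 1*(-330916) = 5440 + 330916 = 336356)
Q(D, h) = -6 + (179 + D)/(270 + h) (Q(D, h) = -6 + (D + 179)/(h + 270) = -6 + (179 + D)/(270 + h))
X = -490913/7 (X = (-1441 - 599 - (-18)*(-8))/(270 - 3*(-8)) - 70123 = (-1441 - 599 - 6*24)/(270 + 24) - 70123 = (-1441 - 599 - 144)/294 - 70123 = (1/294)*(-2184) - 70123 = -52/7 - 70123 = -490913/7 ≈ -70130.)
P/X = 336356/(-490913/7) = 336356*(-7/490913) = -2354492/490913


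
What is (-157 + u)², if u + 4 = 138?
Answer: 529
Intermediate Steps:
u = 134 (u = -4 + 138 = 134)
(-157 + u)² = (-157 + 134)² = (-23)² = 529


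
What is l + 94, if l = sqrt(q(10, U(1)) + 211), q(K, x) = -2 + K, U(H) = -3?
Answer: 94 + sqrt(219) ≈ 108.80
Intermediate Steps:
l = sqrt(219) (l = sqrt((-2 + 10) + 211) = sqrt(8 + 211) = sqrt(219) ≈ 14.799)
l + 94 = sqrt(219) + 94 = 94 + sqrt(219)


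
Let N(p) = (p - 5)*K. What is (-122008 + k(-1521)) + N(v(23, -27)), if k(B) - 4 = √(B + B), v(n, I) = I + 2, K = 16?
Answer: -122484 + 39*I*√2 ≈ -1.2248e+5 + 55.154*I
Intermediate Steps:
v(n, I) = 2 + I
N(p) = -80 + 16*p (N(p) = (p - 5)*16 = (-5 + p)*16 = -80 + 16*p)
k(B) = 4 + √2*√B (k(B) = 4 + √(B + B) = 4 + √(2*B) = 4 + √2*√B)
(-122008 + k(-1521)) + N(v(23, -27)) = (-122008 + (4 + √2*√(-1521))) + (-80 + 16*(2 - 27)) = (-122008 + (4 + √2*(39*I))) + (-80 + 16*(-25)) = (-122008 + (4 + 39*I*√2)) + (-80 - 400) = (-122004 + 39*I*√2) - 480 = -122484 + 39*I*√2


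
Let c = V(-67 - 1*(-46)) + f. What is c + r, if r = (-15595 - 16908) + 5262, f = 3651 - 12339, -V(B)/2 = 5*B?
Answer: -35719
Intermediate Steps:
V(B) = -10*B
f = -8688
c = -8478 (c = -10*(-67 - 1*(-46)) - 8688 = -10*(-67 + 46) - 8688 = -10*(-21) - 8688 = 210 - 8688 = -8478)
r = -27241 (r = -32503 + 5262 = -27241)
c + r = -8478 - 27241 = -35719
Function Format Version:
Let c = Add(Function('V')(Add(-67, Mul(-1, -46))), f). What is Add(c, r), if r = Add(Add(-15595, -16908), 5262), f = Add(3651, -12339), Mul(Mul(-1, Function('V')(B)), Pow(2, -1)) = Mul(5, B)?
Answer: -35719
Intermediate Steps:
Function('V')(B) = Mul(-10, B) (Function('V')(B) = Mul(-2, Mul(5, B)) = Mul(-10, B))
f = -8688
c = -8478 (c = Add(Mul(-10, Add(-67, Mul(-1, -46))), -8688) = Add(Mul(-10, Add(-67, 46)), -8688) = Add(Mul(-10, -21), -8688) = Add(210, -8688) = -8478)
r = -27241 (r = Add(-32503, 5262) = -27241)
Add(c, r) = Add(-8478, -27241) = -35719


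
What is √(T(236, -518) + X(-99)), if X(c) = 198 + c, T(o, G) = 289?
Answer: 2*√97 ≈ 19.698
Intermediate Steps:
√(T(236, -518) + X(-99)) = √(289 + (198 - 99)) = √(289 + 99) = √388 = 2*√97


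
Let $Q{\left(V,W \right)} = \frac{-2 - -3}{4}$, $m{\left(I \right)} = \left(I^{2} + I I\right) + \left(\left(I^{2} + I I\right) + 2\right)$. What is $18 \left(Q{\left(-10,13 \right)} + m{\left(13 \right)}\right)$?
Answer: $\frac{24417}{2} \approx 12209.0$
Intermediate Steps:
$m{\left(I \right)} = 2 + 4 I^{2}$ ($m{\left(I \right)} = \left(I^{2} + I^{2}\right) + \left(\left(I^{2} + I^{2}\right) + 2\right) = 2 I^{2} + \left(2 I^{2} + 2\right) = 2 I^{2} + \left(2 + 2 I^{2}\right) = 2 + 4 I^{2}$)
$Q{\left(V,W \right)} = \frac{1}{4}$ ($Q{\left(V,W \right)} = \left(-2 + 3\right) \frac{1}{4} = 1 \cdot \frac{1}{4} = \frac{1}{4}$)
$18 \left(Q{\left(-10,13 \right)} + m{\left(13 \right)}\right) = 18 \left(\frac{1}{4} + \left(2 + 4 \cdot 13^{2}\right)\right) = 18 \left(\frac{1}{4} + \left(2 + 4 \cdot 169\right)\right) = 18 \left(\frac{1}{4} + \left(2 + 676\right)\right) = 18 \left(\frac{1}{4} + 678\right) = 18 \cdot \frac{2713}{4} = \frac{24417}{2}$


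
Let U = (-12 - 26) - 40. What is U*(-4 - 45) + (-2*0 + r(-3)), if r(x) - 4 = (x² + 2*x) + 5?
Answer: 3834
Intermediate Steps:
r(x) = 9 + x² + 2*x (r(x) = 4 + ((x² + 2*x) + 5) = 4 + (5 + x² + 2*x) = 9 + x² + 2*x)
U = -78 (U = -38 - 40 = -78)
U*(-4 - 45) + (-2*0 + r(-3)) = -78*(-4 - 45) + (-2*0 + (9 + (-3)² + 2*(-3))) = -78*(-49) + (0 + (9 + 9 - 6)) = 3822 + (0 + 12) = 3822 + 12 = 3834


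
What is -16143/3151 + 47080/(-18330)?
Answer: -44425027/5775783 ≈ -7.6916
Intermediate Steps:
-16143/3151 + 47080/(-18330) = -16143*1/3151 + 47080*(-1/18330) = -16143/3151 - 4708/1833 = -44425027/5775783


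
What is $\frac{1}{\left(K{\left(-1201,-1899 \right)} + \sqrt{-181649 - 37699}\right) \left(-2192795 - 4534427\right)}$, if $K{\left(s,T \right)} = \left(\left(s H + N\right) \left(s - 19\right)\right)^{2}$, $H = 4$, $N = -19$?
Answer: $\frac{i}{13454444 \left(- 17311081041800 i + 9 \sqrt{677}\right)} \approx -4.2935 \cdot 10^{-21} + 5.8079 \cdot 10^{-32} i$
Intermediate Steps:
$K{\left(s,T \right)} = \left(-19 + s\right)^{2} \left(-19 + 4 s\right)^{2}$ ($K{\left(s,T \right)} = \left(\left(s 4 - 19\right) \left(s - 19\right)\right)^{2} = \left(\left(4 s - 19\right) \left(-19 + s\right)\right)^{2} = \left(\left(-19 + 4 s\right) \left(-19 + s\right)\right)^{2} = \left(\left(-19 + s\right) \left(-19 + 4 s\right)\right)^{2} = \left(-19 + s\right)^{2} \left(-19 + 4 s\right)^{2}$)
$\frac{1}{\left(K{\left(-1201,-1899 \right)} + \sqrt{-181649 - 37699}\right) \left(-2192795 - 4534427\right)} = \frac{1}{\left(\left(-19 - 1201\right)^{2} \left(-19 + 4 \left(-1201\right)\right)^{2} + \sqrt{-181649 - 37699}\right) \left(-2192795 - 4534427\right)} = \frac{1}{\left(\left(-1220\right)^{2} \left(-19 - 4804\right)^{2} + \sqrt{-219348}\right) \left(-6727222\right)} = \frac{1}{\left(1488400 \left(-4823\right)^{2} + 18 i \sqrt{677}\right) \left(-6727222\right)} = \frac{1}{\left(1488400 \cdot 23261329 + 18 i \sqrt{677}\right) \left(-6727222\right)} = \frac{1}{\left(34622162083600 + 18 i \sqrt{677}\right) \left(-6727222\right)} = \frac{1}{-232910970456359759200 - 121089996 i \sqrt{677}}$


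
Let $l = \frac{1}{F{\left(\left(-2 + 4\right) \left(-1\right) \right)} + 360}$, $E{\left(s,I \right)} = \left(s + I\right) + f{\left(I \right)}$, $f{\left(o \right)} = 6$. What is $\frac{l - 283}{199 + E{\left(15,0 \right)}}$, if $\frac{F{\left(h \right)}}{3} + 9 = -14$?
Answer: $- \frac{20588}{16005} \approx -1.2863$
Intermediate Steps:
$F{\left(h \right)} = -69$ ($F{\left(h \right)} = -27 + 3 \left(-14\right) = -27 - 42 = -69$)
$E{\left(s,I \right)} = 6 + I + s$ ($E{\left(s,I \right)} = \left(s + I\right) + 6 = \left(I + s\right) + 6 = 6 + I + s$)
$l = \frac{1}{291}$ ($l = \frac{1}{-69 + 360} = \frac{1}{291} \approx 0.0034364$)
$\frac{l - 283}{199 + E{\left(15,0 \right)}} = \frac{\frac{1}{291} - 283}{199 + \left(6 + 0 + 15\right)} = - \frac{82352}{291 \left(199 + 21\right)} = - \frac{82352}{291 \cdot 220} = \left(- \frac{82352}{291}\right) \frac{1}{220} = - \frac{20588}{16005}$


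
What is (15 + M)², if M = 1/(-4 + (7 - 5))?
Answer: 841/4 ≈ 210.25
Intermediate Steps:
M = -½ (M = 1/(-4 + 2) = 1/(-2) = -½ ≈ -0.50000)
(15 + M)² = (15 - ½)² = (29/2)² = 841/4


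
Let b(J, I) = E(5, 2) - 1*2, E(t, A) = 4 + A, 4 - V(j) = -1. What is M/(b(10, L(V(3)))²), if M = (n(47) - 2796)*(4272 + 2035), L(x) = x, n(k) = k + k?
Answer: -8520757/8 ≈ -1.0651e+6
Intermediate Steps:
n(k) = 2*k
V(j) = 5 (V(j) = 4 - 1*(-1) = 4 + 1 = 5)
M = -17041514 (M = (2*47 - 2796)*(4272 + 2035) = (94 - 2796)*6307 = -2702*6307 = -17041514)
b(J, I) = 4 (b(J, I) = (4 + 2) - 1*2 = 6 - 2 = 4)
M/(b(10, L(V(3)))²) = -17041514/(4²) = -17041514/16 = -17041514*1/16 = -8520757/8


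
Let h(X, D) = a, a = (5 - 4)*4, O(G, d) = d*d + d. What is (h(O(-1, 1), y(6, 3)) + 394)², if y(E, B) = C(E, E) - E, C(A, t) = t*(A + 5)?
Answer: 158404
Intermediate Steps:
C(A, t) = t*(5 + A)
O(G, d) = d + d² (O(G, d) = d² + d = d + d²)
y(E, B) = -E + E*(5 + E) (y(E, B) = E*(5 + E) - E = -E + E*(5 + E))
a = 4 (a = 1*4 = 4)
h(X, D) = 4
(h(O(-1, 1), y(6, 3)) + 394)² = (4 + 394)² = 398² = 158404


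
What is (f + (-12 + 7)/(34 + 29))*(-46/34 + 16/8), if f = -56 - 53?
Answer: -75592/1071 ≈ -70.581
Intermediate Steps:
f = -109
(f + (-12 + 7)/(34 + 29))*(-46/34 + 16/8) = (-109 + (-12 + 7)/(34 + 29))*(-46/34 + 16/8) = (-109 - 5/63)*(-46*1/34 + 16*(⅛)) = (-109 - 5*1/63)*(-23/17 + 2) = (-109 - 5/63)*(11/17) = -6872/63*11/17 = -75592/1071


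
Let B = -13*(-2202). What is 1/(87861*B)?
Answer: 1/2515108986 ≈ 3.9760e-10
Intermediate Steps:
B = 28626
1/(87861*B) = 1/(87861*28626) = (1/87861)*(1/28626) = 1/2515108986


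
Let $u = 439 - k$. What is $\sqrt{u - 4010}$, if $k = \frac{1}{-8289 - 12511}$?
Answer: $\frac{i \sqrt{965598387}}{520} \approx 59.758 i$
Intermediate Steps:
$k = - \frac{1}{20800}$ ($k = \frac{1}{-20800} = - \frac{1}{20800} \approx -4.8077 \cdot 10^{-5}$)
$u = \frac{9131201}{20800}$ ($u = 439 - - \frac{1}{20800} = 439 + \frac{1}{20800} = \frac{9131201}{20800} \approx 439.0$)
$\sqrt{u - 4010} = \sqrt{\frac{9131201}{20800} - 4010} = \sqrt{- \frac{74276799}{20800}} = \frac{i \sqrt{965598387}}{520}$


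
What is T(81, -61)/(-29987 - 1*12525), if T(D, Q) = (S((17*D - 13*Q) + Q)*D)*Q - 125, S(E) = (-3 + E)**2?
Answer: 21914501201/42512 ≈ 5.1549e+5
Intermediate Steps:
T(D, Q) = -125 + D*Q*(-3 - 12*Q + 17*D)**2 (T(D, Q) = ((-3 + ((17*D - 13*Q) + Q))**2*D)*Q - 125 = ((-3 + ((-13*Q + 17*D) + Q))**2*D)*Q - 125 = ((-3 + (-12*Q + 17*D))**2*D)*Q - 125 = ((-3 - 12*Q + 17*D)**2*D)*Q - 125 = (D*(-3 - 12*Q + 17*D)**2)*Q - 125 = D*Q*(-3 - 12*Q + 17*D)**2 - 125 = -125 + D*Q*(-3 - 12*Q + 17*D)**2)
T(81, -61)/(-29987 - 1*12525) = (-125 + 81*(-61)*(3 - 17*81 + 12*(-61))**2)/(-29987 - 1*12525) = (-125 + 81*(-61)*(3 - 1377 - 732)**2)/(-29987 - 12525) = (-125 + 81*(-61)*(-2106)**2)/(-42512) = (-125 + 81*(-61)*4435236)*(-1/42512) = (-125 - 21914501076)*(-1/42512) = -21914501201*(-1/42512) = 21914501201/42512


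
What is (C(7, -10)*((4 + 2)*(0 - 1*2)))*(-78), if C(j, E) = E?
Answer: -9360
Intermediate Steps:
(C(7, -10)*((4 + 2)*(0 - 1*2)))*(-78) = -10*(4 + 2)*(0 - 1*2)*(-78) = -60*(0 - 2)*(-78) = -60*(-2)*(-78) = -10*(-12)*(-78) = 120*(-78) = -9360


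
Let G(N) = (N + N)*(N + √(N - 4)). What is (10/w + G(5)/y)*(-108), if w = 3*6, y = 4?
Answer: -1680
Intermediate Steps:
G(N) = 2*N*(N + √(-4 + N)) (G(N) = (2*N)*(N + √(-4 + N)) = 2*N*(N + √(-4 + N)))
w = 18
(10/w + G(5)/y)*(-108) = (10/18 + (2*5*(5 + √(-4 + 5)))/4)*(-108) = (10*(1/18) + (2*5*(5 + √1))*(¼))*(-108) = (5/9 + (2*5*(5 + 1))*(¼))*(-108) = (5/9 + (2*5*6)*(¼))*(-108) = (5/9 + 60*(¼))*(-108) = (5/9 + 15)*(-108) = (140/9)*(-108) = -1680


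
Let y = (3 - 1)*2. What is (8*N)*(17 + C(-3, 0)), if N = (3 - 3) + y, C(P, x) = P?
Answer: 448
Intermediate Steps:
y = 4 (y = 2*2 = 4)
N = 4 (N = (3 - 3) + 4 = 0 + 4 = 4)
(8*N)*(17 + C(-3, 0)) = (8*4)*(17 - 3) = 32*14 = 448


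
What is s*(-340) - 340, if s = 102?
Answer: -35020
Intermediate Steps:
s*(-340) - 340 = 102*(-340) - 340 = -34680 - 340 = -35020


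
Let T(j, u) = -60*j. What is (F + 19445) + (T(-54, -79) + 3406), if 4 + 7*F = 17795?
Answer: 200428/7 ≈ 28633.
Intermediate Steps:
F = 17791/7 (F = -4/7 + (⅐)*17795 = -4/7 + 17795/7 = 17791/7 ≈ 2541.6)
(F + 19445) + (T(-54, -79) + 3406) = (17791/7 + 19445) + (-60*(-54) + 3406) = 153906/7 + (3240 + 3406) = 153906/7 + 6646 = 200428/7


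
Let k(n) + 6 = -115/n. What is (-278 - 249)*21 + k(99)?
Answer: -1096342/99 ≈ -11074.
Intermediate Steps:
k(n) = -6 - 115/n
(-278 - 249)*21 + k(99) = (-278 - 249)*21 + (-6 - 115/99) = -527*21 + (-6 - 115*1/99) = -11067 + (-6 - 115/99) = -11067 - 709/99 = -1096342/99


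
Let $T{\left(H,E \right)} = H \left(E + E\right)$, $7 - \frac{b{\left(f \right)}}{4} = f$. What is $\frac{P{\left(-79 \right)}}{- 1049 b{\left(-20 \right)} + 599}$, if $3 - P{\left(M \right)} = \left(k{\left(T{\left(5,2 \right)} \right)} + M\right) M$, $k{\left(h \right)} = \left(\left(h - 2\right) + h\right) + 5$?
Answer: $\frac{3}{119} \approx 0.02521$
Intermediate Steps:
$b{\left(f \right)} = 28 - 4 f$
$T{\left(H,E \right)} = 2 E H$ ($T{\left(H,E \right)} = H 2 E = 2 E H$)
$k{\left(h \right)} = 3 + 2 h$ ($k{\left(h \right)} = \left(\left(-2 + h\right) + h\right) + 5 = \left(-2 + 2 h\right) + 5 = 3 + 2 h$)
$P{\left(M \right)} = 3 - M \left(43 + M\right)$ ($P{\left(M \right)} = 3 - \left(\left(3 + 2 \cdot 2 \cdot 2 \cdot 5\right) + M\right) M = 3 - \left(\left(3 + 2 \cdot 20\right) + M\right) M = 3 - \left(\left(3 + 40\right) + M\right) M = 3 - \left(43 + M\right) M = 3 - M \left(43 + M\right)$)
$\frac{P{\left(-79 \right)}}{- 1049 b{\left(-20 \right)} + 599} = \frac{3 - \left(-79\right)^{2} - -3397}{- 1049 \left(28 - -80\right) + 599} = \frac{3 - 6241 + 3397}{- 1049 \left(28 + 80\right) + 599} = \frac{3 - 6241 + 3397}{\left(-1049\right) 108 + 599} = - \frac{2841}{-113292 + 599} = - \frac{2841}{-112693} = \left(-2841\right) \left(- \frac{1}{112693}\right) = \frac{3}{119}$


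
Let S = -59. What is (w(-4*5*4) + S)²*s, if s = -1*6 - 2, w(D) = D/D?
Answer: -26912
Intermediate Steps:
w(D) = 1
s = -8 (s = -6 - 2 = -8)
(w(-4*5*4) + S)²*s = (1 - 59)²*(-8) = (-58)²*(-8) = 3364*(-8) = -26912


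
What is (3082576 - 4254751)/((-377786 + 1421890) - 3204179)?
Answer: 15629/28801 ≈ 0.54265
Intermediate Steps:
(3082576 - 4254751)/((-377786 + 1421890) - 3204179) = -1172175/(1044104 - 3204179) = -1172175/(-2160075) = -1172175*(-1/2160075) = 15629/28801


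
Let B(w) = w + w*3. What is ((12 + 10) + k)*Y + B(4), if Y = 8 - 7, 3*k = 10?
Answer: 124/3 ≈ 41.333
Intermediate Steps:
k = 10/3 (k = (⅓)*10 = 10/3 ≈ 3.3333)
B(w) = 4*w (B(w) = w + 3*w = 4*w)
Y = 1
((12 + 10) + k)*Y + B(4) = ((12 + 10) + 10/3)*1 + 4*4 = (22 + 10/3)*1 + 16 = (76/3)*1 + 16 = 76/3 + 16 = 124/3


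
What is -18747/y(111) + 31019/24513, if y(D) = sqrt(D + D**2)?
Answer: 31019/24513 - 6249*sqrt(777)/1036 ≈ -166.87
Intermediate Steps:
-18747/y(111) + 31019/24513 = -18747*sqrt(111)/(111*sqrt(1 + 111)) + 31019/24513 = -18747*sqrt(777)/3108 + 31019*(1/24513) = -18747*sqrt(777)/3108 + 31019/24513 = -6249*sqrt(777)/1036 + 31019/24513 = 31019/24513 - 6249*sqrt(777)/1036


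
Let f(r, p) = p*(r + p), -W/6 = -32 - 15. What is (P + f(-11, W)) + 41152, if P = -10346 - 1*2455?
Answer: 104773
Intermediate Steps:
W = 282 (W = -6*(-32 - 15) = -6*(-47) = 282)
f(r, p) = p*(p + r)
P = -12801 (P = -10346 - 2455 = -12801)
(P + f(-11, W)) + 41152 = (-12801 + 282*(282 - 11)) + 41152 = (-12801 + 282*271) + 41152 = (-12801 + 76422) + 41152 = 63621 + 41152 = 104773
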